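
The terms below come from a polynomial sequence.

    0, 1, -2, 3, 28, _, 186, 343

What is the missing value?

85

Using the first 5 terms:
D1: 1, -3, 5, 25
D2: -4, 8, 20
D3: 12, 12
Constant third difference = 12.
Extend forward: 20 + 12 = 32;  25 + 32 = 57;  28 + 57 = 85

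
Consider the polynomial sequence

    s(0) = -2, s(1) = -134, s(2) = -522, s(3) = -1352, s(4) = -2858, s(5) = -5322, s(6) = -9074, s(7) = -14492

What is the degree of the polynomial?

First differences: -132, -388, -830, -1506, -2464, -3752, -5418
Second differences: -256, -442, -676, -958, -1288, -1666
Third differences: -186, -234, -282, -330, -378
Fourth differences: -48, -48, -48, -48
The fourth differences are constant, so the polynomial has degree 4.

4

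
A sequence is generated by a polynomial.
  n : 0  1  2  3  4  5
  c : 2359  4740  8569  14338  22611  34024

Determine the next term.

D1: 2381 , 3829 , 5769 , 8273 , 11413
D2: 1448 , 1940 , 2504 , 3140
D3: 492 , 564 , 636
D4: 72 , 72
Fourth differences constant at 72.
636 + 72 = 708;  3140 + 708 = 3848;  11413 + 3848 = 15261;  34024 + 15261 = 49285

49285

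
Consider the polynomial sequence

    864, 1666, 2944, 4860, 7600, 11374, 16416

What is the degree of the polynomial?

First differences: 802, 1278, 1916, 2740, 3774, 5042
Second differences: 476, 638, 824, 1034, 1268
Third differences: 162, 186, 210, 234
Fourth differences: 24, 24, 24
The fourth differences are constant, so the polynomial has degree 4.

4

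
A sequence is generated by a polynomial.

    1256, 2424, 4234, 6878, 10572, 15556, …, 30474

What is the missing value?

Using the first 6 terms:
First differences: 1168  1810  2644  3694  4984
Second differences: 642  834  1050  1290
Third differences: 192  216  240
Fourth differences: 24  24
Constant fourth difference = 24.
Extend forward: 240 + 24 = 264;  1290 + 264 = 1554;  4984 + 1554 = 6538;  15556 + 6538 = 22094

22094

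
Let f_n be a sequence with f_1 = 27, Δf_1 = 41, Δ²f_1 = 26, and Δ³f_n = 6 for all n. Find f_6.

552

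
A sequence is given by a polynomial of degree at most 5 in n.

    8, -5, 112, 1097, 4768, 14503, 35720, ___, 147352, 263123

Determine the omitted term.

76357

Using the first 7 terms:
D1: -13  117  985  3671  9735  21217
D2: 130  868  2686  6064  11482
D3: 738  1818  3378  5418
D4: 1080  1560  2040
D5: 480  480
Constant fifth difference = 480.
Extend forward: 2040 + 480 = 2520;  5418 + 2520 = 7938;  11482 + 7938 = 19420;  21217 + 19420 = 40637;  35720 + 40637 = 76357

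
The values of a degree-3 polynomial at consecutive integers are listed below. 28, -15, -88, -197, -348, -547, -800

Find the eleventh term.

-2472

Δ: -43  -73  -109  -151  -199  -253
Δ²: -30  -36  -42  -48  -54
Δ³: -6  -6  -6  -6
Constant third difference = -6, so extend:
-54 − 6 = -60;  -253 − 60 = -313;  -800 − 313 = -1113
-60 − 6 = -66;  -313 − 66 = -379;  -1113 − 379 = -1492
-66 − 6 = -72;  -379 − 72 = -451;  -1492 − 451 = -1943
-72 − 6 = -78;  -451 − 78 = -529;  -1943 − 529 = -2472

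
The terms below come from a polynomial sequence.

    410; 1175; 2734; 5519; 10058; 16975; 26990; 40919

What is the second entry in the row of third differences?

528

Δ: 765, 1559, 2785, 4539, 6917, 10015, 13929
Δ²: 794, 1226, 1754, 2378, 3098, 3914
Δ³: 432, 528, 624, 720, 816
Δ⁴: 96, 96, 96, 96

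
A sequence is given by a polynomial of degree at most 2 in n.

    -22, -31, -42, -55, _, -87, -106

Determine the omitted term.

Using the first 4 terms:
First differences: -9, -11, -13
Second differences: -2, -2
Constant second difference = -2.
Extend forward: -13 − 2 = -15;  -55 − 15 = -70

-70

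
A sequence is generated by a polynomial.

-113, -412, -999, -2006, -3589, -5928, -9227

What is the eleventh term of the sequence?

-299 , -587 , -1007 , -1583 , -2339 , -3299
-288 , -420 , -576 , -756 , -960
-132 , -156 , -180 , -204
-24 , -24 , -24
The fourth differences are constant (-24).
-204 − 24 = -228;  -960 − 228 = -1188;  -3299 − 1188 = -4487;  -9227 − 4487 = -13714
-228 − 24 = -252;  -1188 − 252 = -1440;  -4487 − 1440 = -5927;  -13714 − 5927 = -19641
-252 − 24 = -276;  -1440 − 276 = -1716;  -5927 − 1716 = -7643;  -19641 − 7643 = -27284
-276 − 24 = -300;  -1716 − 300 = -2016;  -7643 − 2016 = -9659;  -27284 − 9659 = -36943

-36943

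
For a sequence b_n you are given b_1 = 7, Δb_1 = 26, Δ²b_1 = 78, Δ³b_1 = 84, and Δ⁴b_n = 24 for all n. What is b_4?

403

Build the table forward from the leading diagonal:
Fourth differences: 24, 24, 24, 24
Third differences: 84, 108, 132, 156
Second differences: 78, 162, 270, 402
First differences: 26, 104, 266, 536
b: 7, 33, 137, 403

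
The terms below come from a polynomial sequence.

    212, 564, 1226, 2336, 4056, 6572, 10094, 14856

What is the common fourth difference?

24

Δ: 352, 662, 1110, 1720, 2516, 3522, 4762
Δ²: 310, 448, 610, 796, 1006, 1240
Δ³: 138, 162, 186, 210, 234
Δ⁴: 24, 24, 24, 24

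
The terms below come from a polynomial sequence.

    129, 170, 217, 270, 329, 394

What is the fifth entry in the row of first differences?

D1: 41, 47, 53, 59, 65
D2: 6, 6, 6, 6

65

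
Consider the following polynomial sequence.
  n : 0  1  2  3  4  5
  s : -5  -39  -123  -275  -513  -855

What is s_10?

-4755

-34, -84, -152, -238, -342
-50, -68, -86, -104
-18, -18, -18
Constant third difference = -18, so extend:
-104 − 18 = -122;  -342 − 122 = -464;  -855 − 464 = -1319
-122 − 18 = -140;  -464 − 140 = -604;  -1319 − 604 = -1923
-140 − 18 = -158;  -604 − 158 = -762;  -1923 − 762 = -2685
-158 − 18 = -176;  -762 − 176 = -938;  -2685 − 938 = -3623
-176 − 18 = -194;  -938 − 194 = -1132;  -3623 − 1132 = -4755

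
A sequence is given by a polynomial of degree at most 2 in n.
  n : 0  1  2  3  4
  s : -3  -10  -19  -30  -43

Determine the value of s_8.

Δ: -7  -9  -11  -13
Δ²: -2  -2  -2
Second differences constant at -2.
-13 − 2 = -15;  -43 − 15 = -58
-15 − 2 = -17;  -58 − 17 = -75
-17 − 2 = -19;  -75 − 19 = -94
-19 − 2 = -21;  -94 − 21 = -115

-115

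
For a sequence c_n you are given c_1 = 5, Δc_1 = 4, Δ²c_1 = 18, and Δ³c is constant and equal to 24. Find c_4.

95

Build the table forward from the leading diagonal:
Δ³: 24  24  24  24
Δ²: 18  42  66  90
Δ: 4  22  64  130
c: 5  9  31  95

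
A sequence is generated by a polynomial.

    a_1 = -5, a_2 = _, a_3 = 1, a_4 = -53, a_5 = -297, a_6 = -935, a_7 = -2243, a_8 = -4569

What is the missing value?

Using the last 6 terms:
First differences: -54  -244  -638  -1308  -2326
Second differences: -190  -394  -670  -1018
Third differences: -204  -276  -348
Fourth differences: -72  -72
Constant fourth difference = -72.
Extend backward: -204 + 72 = -132;  -190 + 132 = -58;  -54 + 58 = 4;  1 − 4 = -3

-3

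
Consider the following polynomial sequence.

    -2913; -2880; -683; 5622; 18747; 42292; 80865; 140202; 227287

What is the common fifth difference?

120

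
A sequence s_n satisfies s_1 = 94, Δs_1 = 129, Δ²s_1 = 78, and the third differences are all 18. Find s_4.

733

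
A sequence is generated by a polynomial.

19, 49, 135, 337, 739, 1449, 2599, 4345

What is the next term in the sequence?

First differences: 30  86  202  402  710  1150  1746
Second differences: 56  116  200  308  440  596
Third differences: 60  84  108  132  156
Fourth differences: 24  24  24  24
Constant fourth difference = 24, so extend:
156 + 24 = 180;  596 + 180 = 776;  1746 + 776 = 2522;  4345 + 2522 = 6867

6867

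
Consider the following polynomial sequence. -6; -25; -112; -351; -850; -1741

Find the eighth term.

First differences: -19 , -87 , -239 , -499 , -891
Second differences: -68 , -152 , -260 , -392
Third differences: -84 , -108 , -132
Fourth differences: -24 , -24
The fourth differences are constant (-24).
-132 − 24 = -156;  -392 − 156 = -548;  -891 − 548 = -1439;  -1741 − 1439 = -3180
-156 − 24 = -180;  -548 − 180 = -728;  -1439 − 728 = -2167;  -3180 − 2167 = -5347

-5347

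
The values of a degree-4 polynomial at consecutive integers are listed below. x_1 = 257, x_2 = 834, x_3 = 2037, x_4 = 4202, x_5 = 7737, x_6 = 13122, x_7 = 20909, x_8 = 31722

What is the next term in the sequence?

46257

First differences: 577  1203  2165  3535  5385  7787  10813
Second differences: 626  962  1370  1850  2402  3026
Third differences: 336  408  480  552  624
Fourth differences: 72  72  72  72
Constant fourth difference = 72, so extend:
624 + 72 = 696;  3026 + 696 = 3722;  10813 + 3722 = 14535;  31722 + 14535 = 46257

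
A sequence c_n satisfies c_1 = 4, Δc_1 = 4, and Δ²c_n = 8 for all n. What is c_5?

68

Build the table forward from the leading diagonal:
Second differences: 8, 8, 8, 8, 8
First differences: 4, 12, 20, 28, 36
c: 4, 8, 20, 40, 68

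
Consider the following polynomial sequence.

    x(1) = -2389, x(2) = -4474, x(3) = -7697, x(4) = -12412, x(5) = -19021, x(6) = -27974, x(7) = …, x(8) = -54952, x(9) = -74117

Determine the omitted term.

-39769

Using the first 6 terms:
D1: -2085  -3223  -4715  -6609  -8953
D2: -1138  -1492  -1894  -2344
D3: -354  -402  -450
D4: -48  -48
Constant fourth difference = -48.
Extend forward: -450 − 48 = -498;  -2344 − 498 = -2842;  -8953 − 2842 = -11795;  -27974 − 11795 = -39769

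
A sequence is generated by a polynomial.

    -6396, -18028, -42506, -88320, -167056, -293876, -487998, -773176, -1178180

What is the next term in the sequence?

-1737276

First differences: -11632, -24478, -45814, -78736, -126820, -194122, -285178, -405004
Second differences: -12846, -21336, -32922, -48084, -67302, -91056, -119826
Third differences: -8490, -11586, -15162, -19218, -23754, -28770
Fourth differences: -3096, -3576, -4056, -4536, -5016
Fifth differences: -480, -480, -480, -480
Fifth differences constant at -480.
-5016 − 480 = -5496;  -28770 − 5496 = -34266;  -119826 − 34266 = -154092;  -405004 − 154092 = -559096;  -1178180 − 559096 = -1737276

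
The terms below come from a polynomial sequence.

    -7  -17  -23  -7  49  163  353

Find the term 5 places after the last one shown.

Δ: -10  -6  16  56  114  190
Δ²: 4  22  40  58  76
Δ³: 18  18  18  18
Third differences constant at 18.
76 + 18 = 94;  190 + 94 = 284;  353 + 284 = 637
94 + 18 = 112;  284 + 112 = 396;  637 + 396 = 1033
112 + 18 = 130;  396 + 130 = 526;  1033 + 526 = 1559
130 + 18 = 148;  526 + 148 = 674;  1559 + 674 = 2233
148 + 18 = 166;  674 + 166 = 840;  2233 + 840 = 3073

3073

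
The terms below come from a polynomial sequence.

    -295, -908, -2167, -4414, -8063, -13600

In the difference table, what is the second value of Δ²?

-988

Δ: -613, -1259, -2247, -3649, -5537
Δ²: -646, -988, -1402, -1888
Δ³: -342, -414, -486
Δ⁴: -72, -72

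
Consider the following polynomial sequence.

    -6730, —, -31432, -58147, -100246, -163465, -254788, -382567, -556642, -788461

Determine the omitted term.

-15493

Using the last 8 terms:
-26715, -42099, -63219, -91323, -127779, -174075, -231819
-15384, -21120, -28104, -36456, -46296, -57744
-5736, -6984, -8352, -9840, -11448
-1248, -1368, -1488, -1608
-120, -120, -120
Constant fifth difference = -120.
Extend backward: -1248 + 120 = -1128;  -5736 + 1128 = -4608;  -15384 + 4608 = -10776;  -26715 + 10776 = -15939;  -31432 + 15939 = -15493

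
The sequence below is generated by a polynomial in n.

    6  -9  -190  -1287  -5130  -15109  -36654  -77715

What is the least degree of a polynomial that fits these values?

5

D1: -15, -181, -1097, -3843, -9979, -21545, -41061
D2: -166, -916, -2746, -6136, -11566, -19516
D3: -750, -1830, -3390, -5430, -7950
D4: -1080, -1560, -2040, -2520
D5: -480, -480, -480
The fifth differences are constant, so the polynomial has degree 5.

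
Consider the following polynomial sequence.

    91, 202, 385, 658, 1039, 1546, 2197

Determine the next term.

Δ: 111 , 183 , 273 , 381 , 507 , 651
Δ²: 72 , 90 , 108 , 126 , 144
Δ³: 18 , 18 , 18 , 18
The third differences are constant (18).
144 + 18 = 162;  651 + 162 = 813;  2197 + 813 = 3010

3010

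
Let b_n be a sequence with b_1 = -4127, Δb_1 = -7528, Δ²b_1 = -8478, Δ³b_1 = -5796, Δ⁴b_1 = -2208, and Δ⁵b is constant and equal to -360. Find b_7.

-327665

Build the table forward from the leading diagonal:
Δ⁵: -360  -360  -360  -360  -360  -360  -360
Δ⁴: -2208  -2568  -2928  -3288  -3648  -4008  -4368
Δ³: -5796  -8004  -10572  -13500  -16788  -20436  -24444
Δ²: -8478  -14274  -22278  -32850  -46350  -63138  -83574
Δ: -7528  -16006  -30280  -52558  -85408  -131758  -194896
b: -4127  -11655  -27661  -57941  -110499  -195907  -327665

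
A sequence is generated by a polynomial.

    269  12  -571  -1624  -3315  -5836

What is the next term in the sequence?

First differences: -257 , -583 , -1053 , -1691 , -2521
Second differences: -326 , -470 , -638 , -830
Third differences: -144 , -168 , -192
Fourth differences: -24 , -24
Constant fourth difference = -24, so extend:
-192 − 24 = -216;  -830 − 216 = -1046;  -2521 − 1046 = -3567;  -5836 − 3567 = -9403

-9403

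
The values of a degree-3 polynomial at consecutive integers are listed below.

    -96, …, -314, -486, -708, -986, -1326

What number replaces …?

Using the last 5 terms:
First differences: -172  -222  -278  -340
Second differences: -50  -56  -62
Third differences: -6  -6
Constant third difference = -6.
Extend backward: -50 + 6 = -44;  -172 + 44 = -128;  -314 + 128 = -186

-186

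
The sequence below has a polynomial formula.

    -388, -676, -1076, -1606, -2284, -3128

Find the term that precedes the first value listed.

-194

Δ: -288, -400, -530, -678, -844
Δ²: -112, -130, -148, -166
Δ³: -18, -18, -18
The third differences are constant at -18.
Work back: -112 + 18 = -94;  -288 + 94 = -194;  -388 + 194 = -194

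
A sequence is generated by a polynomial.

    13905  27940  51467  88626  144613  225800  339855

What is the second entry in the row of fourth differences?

1176

D1: 14035, 23527, 37159, 55987, 81187, 114055
D2: 9492, 13632, 18828, 25200, 32868
D3: 4140, 5196, 6372, 7668
D4: 1056, 1176, 1296
D5: 120, 120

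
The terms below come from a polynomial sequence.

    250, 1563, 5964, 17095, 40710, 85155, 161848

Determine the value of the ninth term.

D1: 1313  4401  11131  23615  44445  76693
D2: 3088  6730  12484  20830  32248
D3: 3642  5754  8346  11418
D4: 2112  2592  3072
D5: 480  480
The fifth differences are constant (480).
3072 + 480 = 3552;  11418 + 3552 = 14970;  32248 + 14970 = 47218;  76693 + 47218 = 123911;  161848 + 123911 = 285759
3552 + 480 = 4032;  14970 + 4032 = 19002;  47218 + 19002 = 66220;  123911 + 66220 = 190131;  285759 + 190131 = 475890

475890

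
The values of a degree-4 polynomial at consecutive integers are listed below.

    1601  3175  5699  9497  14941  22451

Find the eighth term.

45589

First differences: 1574  2524  3798  5444  7510
Second differences: 950  1274  1646  2066
Third differences: 324  372  420
Fourth differences: 48  48
The fourth differences are constant (48).
420 + 48 = 468;  2066 + 468 = 2534;  7510 + 2534 = 10044;  22451 + 10044 = 32495
468 + 48 = 516;  2534 + 516 = 3050;  10044 + 3050 = 13094;  32495 + 13094 = 45589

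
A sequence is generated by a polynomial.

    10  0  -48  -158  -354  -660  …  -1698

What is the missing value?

-1100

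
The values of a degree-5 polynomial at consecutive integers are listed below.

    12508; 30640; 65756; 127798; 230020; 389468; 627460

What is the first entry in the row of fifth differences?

480

Δ: 18132, 35116, 62042, 102222, 159448, 237992
Δ²: 16984, 26926, 40180, 57226, 78544
Δ³: 9942, 13254, 17046, 21318
Δ⁴: 3312, 3792, 4272
Δ⁵: 480, 480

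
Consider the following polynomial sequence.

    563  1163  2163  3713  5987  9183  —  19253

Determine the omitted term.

Using the first 6 terms:
Δ: 600  1000  1550  2274  3196
Δ²: 400  550  724  922
Δ³: 150  174  198
Δ⁴: 24  24
Constant fourth difference = 24.
Extend forward: 198 + 24 = 222;  922 + 222 = 1144;  3196 + 1144 = 4340;  9183 + 4340 = 13523

13523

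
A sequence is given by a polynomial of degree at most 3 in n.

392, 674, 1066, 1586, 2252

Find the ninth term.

Δ: 282  392  520  666
Δ²: 110  128  146
Δ³: 18  18
The third differences are constant (18).
146 + 18 = 164;  666 + 164 = 830;  2252 + 830 = 3082
164 + 18 = 182;  830 + 182 = 1012;  3082 + 1012 = 4094
182 + 18 = 200;  1012 + 200 = 1212;  4094 + 1212 = 5306
200 + 18 = 218;  1212 + 218 = 1430;  5306 + 1430 = 6736

6736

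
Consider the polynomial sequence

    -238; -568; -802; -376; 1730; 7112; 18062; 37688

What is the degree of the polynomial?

5

Δ: -330, -234, 426, 2106, 5382, 10950, 19626
Δ²: 96, 660, 1680, 3276, 5568, 8676
Δ³: 564, 1020, 1596, 2292, 3108
Δ⁴: 456, 576, 696, 816
Δ⁵: 120, 120, 120
The fifth differences are constant, so the polynomial has degree 5.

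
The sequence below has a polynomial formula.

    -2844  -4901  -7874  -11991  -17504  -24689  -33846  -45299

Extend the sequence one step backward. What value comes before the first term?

Δ: -2057  -2973  -4117  -5513  -7185  -9157  -11453
Δ²: -916  -1144  -1396  -1672  -1972  -2296
Δ³: -228  -252  -276  -300  -324
Δ⁴: -24  -24  -24  -24
The fourth differences are constant at -24.
Work back: -228 + 24 = -204;  -916 + 204 = -712;  -2057 + 712 = -1345;  -2844 + 1345 = -1499

-1499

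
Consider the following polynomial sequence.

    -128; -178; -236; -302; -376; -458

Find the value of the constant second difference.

First differences: -50, -58, -66, -74, -82
Second differences: -8, -8, -8, -8

-8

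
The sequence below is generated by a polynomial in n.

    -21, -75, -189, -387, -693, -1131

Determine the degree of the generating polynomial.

Δ: -54, -114, -198, -306, -438
Δ²: -60, -84, -108, -132
Δ³: -24, -24, -24
The third differences are constant, so the polynomial has degree 3.

3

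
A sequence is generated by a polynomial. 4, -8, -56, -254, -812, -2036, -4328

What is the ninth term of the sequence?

Δ: -12 , -48 , -198 , -558 , -1224 , -2292
Δ²: -36 , -150 , -360 , -666 , -1068
Δ³: -114 , -210 , -306 , -402
Δ⁴: -96 , -96 , -96
The fourth differences are constant (-96).
-402 − 96 = -498;  -1068 − 498 = -1566;  -2292 − 1566 = -3858;  -4328 − 3858 = -8186
-498 − 96 = -594;  -1566 − 594 = -2160;  -3858 − 2160 = -6018;  -8186 − 6018 = -14204

-14204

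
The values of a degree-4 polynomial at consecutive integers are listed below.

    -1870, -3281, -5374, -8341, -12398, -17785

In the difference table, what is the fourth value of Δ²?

Δ: -1411, -2093, -2967, -4057, -5387
Δ²: -682, -874, -1090, -1330
Δ³: -192, -216, -240
Δ⁴: -24, -24

-1330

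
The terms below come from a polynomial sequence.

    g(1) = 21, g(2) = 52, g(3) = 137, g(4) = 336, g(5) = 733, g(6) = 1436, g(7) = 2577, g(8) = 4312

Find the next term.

6821

31, 85, 199, 397, 703, 1141, 1735
54, 114, 198, 306, 438, 594
60, 84, 108, 132, 156
24, 24, 24, 24
Constant fourth difference = 24, so extend:
156 + 24 = 180;  594 + 180 = 774;  1735 + 774 = 2509;  4312 + 2509 = 6821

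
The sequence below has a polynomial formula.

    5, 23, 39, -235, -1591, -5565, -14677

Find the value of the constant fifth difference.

-240

First differences: 18, 16, -274, -1356, -3974, -9112
Second differences: -2, -290, -1082, -2618, -5138
Third differences: -288, -792, -1536, -2520
Fourth differences: -504, -744, -984
Fifth differences: -240, -240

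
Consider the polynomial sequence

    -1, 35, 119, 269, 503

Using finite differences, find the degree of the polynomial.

Δ: 36, 84, 150, 234
Δ²: 48, 66, 84
Δ³: 18, 18
The third differences are constant, so the polynomial has degree 3.

3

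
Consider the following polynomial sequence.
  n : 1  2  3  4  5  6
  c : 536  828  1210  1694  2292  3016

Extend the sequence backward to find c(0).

Δ: 292, 382, 484, 598, 724
Δ²: 90, 102, 114, 126
Δ³: 12, 12, 12
The third differences are constant at 12.
Work back: 90 − 12 = 78;  292 − 78 = 214;  536 − 214 = 322

322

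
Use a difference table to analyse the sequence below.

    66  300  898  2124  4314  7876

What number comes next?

D1: 234 , 598 , 1226 , 2190 , 3562
D2: 364 , 628 , 964 , 1372
D3: 264 , 336 , 408
D4: 72 , 72
Fourth differences constant at 72.
408 + 72 = 480;  1372 + 480 = 1852;  3562 + 1852 = 5414;  7876 + 5414 = 13290

13290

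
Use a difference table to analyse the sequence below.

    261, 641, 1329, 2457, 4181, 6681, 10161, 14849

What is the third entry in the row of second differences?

Δ: 380, 688, 1128, 1724, 2500, 3480, 4688
Δ²: 308, 440, 596, 776, 980, 1208
Δ³: 132, 156, 180, 204, 228
Δ⁴: 24, 24, 24, 24

596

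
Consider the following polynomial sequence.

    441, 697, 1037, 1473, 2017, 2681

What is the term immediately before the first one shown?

D1: 256, 340, 436, 544, 664
D2: 84, 96, 108, 120
D3: 12, 12, 12
The third differences are constant at 12.
Work back: 84 − 12 = 72;  256 − 72 = 184;  441 − 184 = 257

257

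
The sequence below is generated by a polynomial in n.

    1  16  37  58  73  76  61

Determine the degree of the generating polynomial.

3

15, 21, 21, 15, 3, -15
6, 0, -6, -12, -18
-6, -6, -6, -6
The third differences are constant, so the polynomial has degree 3.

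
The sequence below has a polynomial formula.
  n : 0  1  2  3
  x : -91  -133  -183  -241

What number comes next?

-307

Δ: -42  -50  -58
Δ²: -8  -8
Second differences constant at -8.
-58 − 8 = -66;  -241 − 66 = -307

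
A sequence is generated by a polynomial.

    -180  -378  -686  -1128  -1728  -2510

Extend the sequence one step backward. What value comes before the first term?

-68

Δ: -198, -308, -442, -600, -782
Δ²: -110, -134, -158, -182
Δ³: -24, -24, -24
The third differences are constant at -24.
Work back: -110 + 24 = -86;  -198 + 86 = -112;  -180 + 112 = -68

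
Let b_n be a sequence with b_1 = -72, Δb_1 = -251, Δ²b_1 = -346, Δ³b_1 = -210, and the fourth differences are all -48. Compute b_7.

-11688

Build the table forward from the leading diagonal:
D4: -48, -48, -48, -48, -48, -48, -48
D3: -210, -258, -306, -354, -402, -450, -498
D2: -346, -556, -814, -1120, -1474, -1876, -2326
D1: -251, -597, -1153, -1967, -3087, -4561, -6437
b: -72, -323, -920, -2073, -4040, -7127, -11688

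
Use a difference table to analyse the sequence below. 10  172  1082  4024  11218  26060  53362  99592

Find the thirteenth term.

987202

First differences: 162  910  2942  7194  14842  27302  46230
Second differences: 748  2032  4252  7648  12460  18928
Third differences: 1284  2220  3396  4812  6468
Fourth differences: 936  1176  1416  1656
Fifth differences: 240  240  240
The fifth differences are constant (240).
1656 + 240 = 1896;  6468 + 1896 = 8364;  18928 + 8364 = 27292;  46230 + 27292 = 73522;  99592 + 73522 = 173114
1896 + 240 = 2136;  8364 + 2136 = 10500;  27292 + 10500 = 37792;  73522 + 37792 = 111314;  173114 + 111314 = 284428
2136 + 240 = 2376;  10500 + 2376 = 12876;  37792 + 12876 = 50668;  111314 + 50668 = 161982;  284428 + 161982 = 446410
2376 + 240 = 2616;  12876 + 2616 = 15492;  50668 + 15492 = 66160;  161982 + 66160 = 228142;  446410 + 228142 = 674552
2616 + 240 = 2856;  15492 + 2856 = 18348;  66160 + 18348 = 84508;  228142 + 84508 = 312650;  674552 + 312650 = 987202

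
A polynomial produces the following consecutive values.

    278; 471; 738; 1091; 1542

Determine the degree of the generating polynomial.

3

D1: 193, 267, 353, 451
D2: 74, 86, 98
D3: 12, 12
The third differences are constant, so the polynomial has degree 3.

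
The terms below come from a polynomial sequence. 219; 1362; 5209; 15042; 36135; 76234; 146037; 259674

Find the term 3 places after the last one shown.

1143 , 3847 , 9833 , 21093 , 40099 , 69803 , 113637
2704 , 5986 , 11260 , 19006 , 29704 , 43834
3282 , 5274 , 7746 , 10698 , 14130
1992 , 2472 , 2952 , 3432
480 , 480 , 480
Fifth differences constant at 480.
3432 + 480 = 3912;  14130 + 3912 = 18042;  43834 + 18042 = 61876;  113637 + 61876 = 175513;  259674 + 175513 = 435187
3912 + 480 = 4392;  18042 + 4392 = 22434;  61876 + 22434 = 84310;  175513 + 84310 = 259823;  435187 + 259823 = 695010
4392 + 480 = 4872;  22434 + 4872 = 27306;  84310 + 27306 = 111616;  259823 + 111616 = 371439;  695010 + 371439 = 1066449

1066449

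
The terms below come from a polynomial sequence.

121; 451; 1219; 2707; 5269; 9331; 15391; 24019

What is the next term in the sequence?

Δ: 330 , 768 , 1488 , 2562 , 4062 , 6060 , 8628
Δ²: 438 , 720 , 1074 , 1500 , 1998 , 2568
Δ³: 282 , 354 , 426 , 498 , 570
Δ⁴: 72 , 72 , 72 , 72
Fourth differences constant at 72.
570 + 72 = 642;  2568 + 642 = 3210;  8628 + 3210 = 11838;  24019 + 11838 = 35857

35857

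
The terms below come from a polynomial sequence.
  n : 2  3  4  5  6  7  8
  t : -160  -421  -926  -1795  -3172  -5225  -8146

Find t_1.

-261  -505  -869  -1377  -2053  -2921
-244  -364  -508  -676  -868
-120  -144  -168  -192
-24  -24  -24
The fourth differences are constant at -24.
Work back: -120 + 24 = -96;  -244 + 96 = -148;  -261 + 148 = -113;  -160 + 113 = -47

-47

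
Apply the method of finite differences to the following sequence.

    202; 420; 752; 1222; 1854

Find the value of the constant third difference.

D1: 218, 332, 470, 632
D2: 114, 138, 162
D3: 24, 24

24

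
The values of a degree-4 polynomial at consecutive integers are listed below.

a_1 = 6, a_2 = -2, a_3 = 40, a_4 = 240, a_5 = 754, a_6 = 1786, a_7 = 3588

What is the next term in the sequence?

6460

Δ: -8, 42, 200, 514, 1032, 1802
Δ²: 50, 158, 314, 518, 770
Δ³: 108, 156, 204, 252
Δ⁴: 48, 48, 48
Fourth differences constant at 48.
252 + 48 = 300;  770 + 300 = 1070;  1802 + 1070 = 2872;  3588 + 2872 = 6460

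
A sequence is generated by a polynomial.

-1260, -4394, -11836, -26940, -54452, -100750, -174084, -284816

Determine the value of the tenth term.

D1: -3134  -7442  -15104  -27512  -46298  -73334  -110732
D2: -4308  -7662  -12408  -18786  -27036  -37398
D3: -3354  -4746  -6378  -8250  -10362
D4: -1392  -1632  -1872  -2112
D5: -240  -240  -240
The fifth differences are constant (-240).
-2112 − 240 = -2352;  -10362 − 2352 = -12714;  -37398 − 12714 = -50112;  -110732 − 50112 = -160844;  -284816 − 160844 = -445660
-2352 − 240 = -2592;  -12714 − 2592 = -15306;  -50112 − 15306 = -65418;  -160844 − 65418 = -226262;  -445660 − 226262 = -671922

-671922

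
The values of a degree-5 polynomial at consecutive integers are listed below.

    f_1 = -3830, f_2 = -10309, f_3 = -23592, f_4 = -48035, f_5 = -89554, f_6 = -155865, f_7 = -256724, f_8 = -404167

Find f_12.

-1793739

D1: -6479 , -13283 , -24443 , -41519 , -66311 , -100859 , -147443
D2: -6804 , -11160 , -17076 , -24792 , -34548 , -46584
D3: -4356 , -5916 , -7716 , -9756 , -12036
D4: -1560 , -1800 , -2040 , -2280
D5: -240 , -240 , -240
Fifth differences constant at -240.
-2280 − 240 = -2520;  -12036 − 2520 = -14556;  -46584 − 14556 = -61140;  -147443 − 61140 = -208583;  -404167 − 208583 = -612750
-2520 − 240 = -2760;  -14556 − 2760 = -17316;  -61140 − 17316 = -78456;  -208583 − 78456 = -287039;  -612750 − 287039 = -899789
-2760 − 240 = -3000;  -17316 − 3000 = -20316;  -78456 − 20316 = -98772;  -287039 − 98772 = -385811;  -899789 − 385811 = -1285600
-3000 − 240 = -3240;  -20316 − 3240 = -23556;  -98772 − 23556 = -122328;  -385811 − 122328 = -508139;  -1285600 − 508139 = -1793739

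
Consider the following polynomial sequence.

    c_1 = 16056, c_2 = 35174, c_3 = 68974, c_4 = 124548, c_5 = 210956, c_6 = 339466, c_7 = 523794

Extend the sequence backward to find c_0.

D1: 19118, 33800, 55574, 86408, 128510, 184328
D2: 14682, 21774, 30834, 42102, 55818
D3: 7092, 9060, 11268, 13716
D4: 1968, 2208, 2448
D5: 240, 240
The fifth differences are constant at 240.
Work back: 1968 − 240 = 1728;  7092 − 1728 = 5364;  14682 − 5364 = 9318;  19118 − 9318 = 9800;  16056 − 9800 = 6256

6256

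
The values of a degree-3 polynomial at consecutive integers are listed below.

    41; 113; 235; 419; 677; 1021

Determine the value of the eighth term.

2015

First differences: 72, 122, 184, 258, 344
Second differences: 50, 62, 74, 86
Third differences: 12, 12, 12
Constant third difference = 12, so extend:
86 + 12 = 98;  344 + 98 = 442;  1021 + 442 = 1463
98 + 12 = 110;  442 + 110 = 552;  1463 + 552 = 2015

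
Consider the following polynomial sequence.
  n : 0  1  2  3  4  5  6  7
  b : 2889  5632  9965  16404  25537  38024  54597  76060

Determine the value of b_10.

Δ: 2743, 4333, 6439, 9133, 12487, 16573, 21463
Δ²: 1590, 2106, 2694, 3354, 4086, 4890
Δ³: 516, 588, 660, 732, 804
Δ⁴: 72, 72, 72, 72
Constant fourth difference = 72, so extend:
804 + 72 = 876;  4890 + 876 = 5766;  21463 + 5766 = 27229;  76060 + 27229 = 103289
876 + 72 = 948;  5766 + 948 = 6714;  27229 + 6714 = 33943;  103289 + 33943 = 137232
948 + 72 = 1020;  6714 + 1020 = 7734;  33943 + 7734 = 41677;  137232 + 41677 = 178909

178909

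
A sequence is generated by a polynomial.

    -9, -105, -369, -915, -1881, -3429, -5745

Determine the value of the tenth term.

First differences: -96, -264, -546, -966, -1548, -2316
Second differences: -168, -282, -420, -582, -768
Third differences: -114, -138, -162, -186
Fourth differences: -24, -24, -24
Fourth differences constant at -24.
-186 − 24 = -210;  -768 − 210 = -978;  -2316 − 978 = -3294;  -5745 − 3294 = -9039
-210 − 24 = -234;  -978 − 234 = -1212;  -3294 − 1212 = -4506;  -9039 − 4506 = -13545
-234 − 24 = -258;  -1212 − 258 = -1470;  -4506 − 1470 = -5976;  -13545 − 5976 = -19521

-19521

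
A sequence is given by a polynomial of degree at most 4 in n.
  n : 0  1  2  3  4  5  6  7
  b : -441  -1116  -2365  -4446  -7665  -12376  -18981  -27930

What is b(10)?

-74061

D1: -675, -1249, -2081, -3219, -4711, -6605, -8949
D2: -574, -832, -1138, -1492, -1894, -2344
D3: -258, -306, -354, -402, -450
D4: -48, -48, -48, -48
The fourth differences are constant (-48).
-450 − 48 = -498;  -2344 − 498 = -2842;  -8949 − 2842 = -11791;  -27930 − 11791 = -39721
-498 − 48 = -546;  -2842 − 546 = -3388;  -11791 − 3388 = -15179;  -39721 − 15179 = -54900
-546 − 48 = -594;  -3388 − 594 = -3982;  -15179 − 3982 = -19161;  -54900 − 19161 = -74061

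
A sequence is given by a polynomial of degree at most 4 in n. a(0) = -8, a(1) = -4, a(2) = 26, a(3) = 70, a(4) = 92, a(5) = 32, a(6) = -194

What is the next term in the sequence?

Δ: 4, 30, 44, 22, -60, -226
Δ²: 26, 14, -22, -82, -166
Δ³: -12, -36, -60, -84
Δ⁴: -24, -24, -24
Constant fourth difference = -24, so extend:
-84 − 24 = -108;  -166 − 108 = -274;  -226 − 274 = -500;  -194 − 500 = -694

-694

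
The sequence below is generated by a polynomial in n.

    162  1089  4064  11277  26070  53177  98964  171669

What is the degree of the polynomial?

5

927, 2975, 7213, 14793, 27107, 45787, 72705
2048, 4238, 7580, 12314, 18680, 26918
2190, 3342, 4734, 6366, 8238
1152, 1392, 1632, 1872
240, 240, 240
The fifth differences are constant, so the polynomial has degree 5.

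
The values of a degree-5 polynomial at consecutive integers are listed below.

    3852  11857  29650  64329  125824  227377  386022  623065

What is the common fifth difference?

First differences: 8005, 17793, 34679, 61495, 101553, 158645, 237043
Second differences: 9788, 16886, 26816, 40058, 57092, 78398
Third differences: 7098, 9930, 13242, 17034, 21306
Fourth differences: 2832, 3312, 3792, 4272
Fifth differences: 480, 480, 480

480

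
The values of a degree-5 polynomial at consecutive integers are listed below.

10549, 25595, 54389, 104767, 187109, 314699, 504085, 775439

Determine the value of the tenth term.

1665019

Δ: 15046  28794  50378  82342  127590  189386  271354
Δ²: 13748  21584  31964  45248  61796  81968
Δ³: 7836  10380  13284  16548  20172
Δ⁴: 2544  2904  3264  3624
Δ⁵: 360  360  360
Fifth differences constant at 360.
3624 + 360 = 3984;  20172 + 3984 = 24156;  81968 + 24156 = 106124;  271354 + 106124 = 377478;  775439 + 377478 = 1152917
3984 + 360 = 4344;  24156 + 4344 = 28500;  106124 + 28500 = 134624;  377478 + 134624 = 512102;  1152917 + 512102 = 1665019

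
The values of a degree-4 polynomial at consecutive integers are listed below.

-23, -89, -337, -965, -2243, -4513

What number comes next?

-8189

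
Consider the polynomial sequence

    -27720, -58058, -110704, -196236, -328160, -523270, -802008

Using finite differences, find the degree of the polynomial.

D1: -30338, -52646, -85532, -131924, -195110, -278738
D2: -22308, -32886, -46392, -63186, -83628
D3: -10578, -13506, -16794, -20442
D4: -2928, -3288, -3648
D5: -360, -360
The fifth differences are constant, so the polynomial has degree 5.

5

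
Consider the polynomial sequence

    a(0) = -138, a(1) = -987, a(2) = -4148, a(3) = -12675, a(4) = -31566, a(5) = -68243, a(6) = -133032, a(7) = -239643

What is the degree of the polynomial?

First differences: -849, -3161, -8527, -18891, -36677, -64789, -106611
Second differences: -2312, -5366, -10364, -17786, -28112, -41822
Third differences: -3054, -4998, -7422, -10326, -13710
Fourth differences: -1944, -2424, -2904, -3384
Fifth differences: -480, -480, -480
The fifth differences are constant, so the polynomial has degree 5.

5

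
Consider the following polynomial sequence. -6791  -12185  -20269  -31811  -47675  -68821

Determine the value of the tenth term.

D1: -5394, -8084, -11542, -15864, -21146
D2: -2690, -3458, -4322, -5282
D3: -768, -864, -960
D4: -96, -96
Constant fourth difference = -96, so extend:
-960 − 96 = -1056;  -5282 − 1056 = -6338;  -21146 − 6338 = -27484;  -68821 − 27484 = -96305
-1056 − 96 = -1152;  -6338 − 1152 = -7490;  -27484 − 7490 = -34974;  -96305 − 34974 = -131279
-1152 − 96 = -1248;  -7490 − 1248 = -8738;  -34974 − 8738 = -43712;  -131279 − 43712 = -174991
-1248 − 96 = -1344;  -8738 − 1344 = -10082;  -43712 − 10082 = -53794;  -174991 − 53794 = -228785

-228785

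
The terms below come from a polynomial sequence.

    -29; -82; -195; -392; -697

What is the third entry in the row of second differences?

-108

First differences: -53, -113, -197, -305
Second differences: -60, -84, -108
Third differences: -24, -24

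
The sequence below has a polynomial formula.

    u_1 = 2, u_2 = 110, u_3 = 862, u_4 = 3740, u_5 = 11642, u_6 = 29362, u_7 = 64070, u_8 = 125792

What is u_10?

D1: 108 , 752 , 2878 , 7902 , 17720 , 34708 , 61722
D2: 644 , 2126 , 5024 , 9818 , 16988 , 27014
D3: 1482 , 2898 , 4794 , 7170 , 10026
D4: 1416 , 1896 , 2376 , 2856
D5: 480 , 480 , 480
Fifth differences constant at 480.
2856 + 480 = 3336;  10026 + 3336 = 13362;  27014 + 13362 = 40376;  61722 + 40376 = 102098;  125792 + 102098 = 227890
3336 + 480 = 3816;  13362 + 3816 = 17178;  40376 + 17178 = 57554;  102098 + 57554 = 159652;  227890 + 159652 = 387542

387542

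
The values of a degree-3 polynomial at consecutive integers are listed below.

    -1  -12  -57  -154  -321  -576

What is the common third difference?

-18

First differences: -11, -45, -97, -167, -255
Second differences: -34, -52, -70, -88
Third differences: -18, -18, -18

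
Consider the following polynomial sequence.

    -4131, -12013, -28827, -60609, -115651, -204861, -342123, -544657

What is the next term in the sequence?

First differences: -7882  -16814  -31782  -55042  -89210  -137262  -202534
Second differences: -8932  -14968  -23260  -34168  -48052  -65272
Third differences: -6036  -8292  -10908  -13884  -17220
Fourth differences: -2256  -2616  -2976  -3336
Fifth differences: -360  -360  -360
The fifth differences are constant (-360).
-3336 − 360 = -3696;  -17220 − 3696 = -20916;  -65272 − 20916 = -86188;  -202534 − 86188 = -288722;  -544657 − 288722 = -833379

-833379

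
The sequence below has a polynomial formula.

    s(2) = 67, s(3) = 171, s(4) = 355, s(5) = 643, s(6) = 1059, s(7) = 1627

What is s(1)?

104  184  288  416  568
80  104  128  152
24  24  24
The third differences are constant at 24.
Work back: 80 − 24 = 56;  104 − 56 = 48;  67 − 48 = 19

19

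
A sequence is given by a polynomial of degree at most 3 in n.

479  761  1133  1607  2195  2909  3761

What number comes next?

4763

First differences: 282 , 372 , 474 , 588 , 714 , 852
Second differences: 90 , 102 , 114 , 126 , 138
Third differences: 12 , 12 , 12 , 12
Constant third difference = 12, so extend:
138 + 12 = 150;  852 + 150 = 1002;  3761 + 1002 = 4763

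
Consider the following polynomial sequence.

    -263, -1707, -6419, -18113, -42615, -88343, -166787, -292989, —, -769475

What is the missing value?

Using the first 8 terms:
-1444, -4712, -11694, -24502, -45728, -78444, -126202
-3268, -6982, -12808, -21226, -32716, -47758
-3714, -5826, -8418, -11490, -15042
-2112, -2592, -3072, -3552
-480, -480, -480
Constant fifth difference = -480.
Extend forward: -3552 − 480 = -4032;  -15042 − 4032 = -19074;  -47758 − 19074 = -66832;  -126202 − 66832 = -193034;  -292989 − 193034 = -486023

-486023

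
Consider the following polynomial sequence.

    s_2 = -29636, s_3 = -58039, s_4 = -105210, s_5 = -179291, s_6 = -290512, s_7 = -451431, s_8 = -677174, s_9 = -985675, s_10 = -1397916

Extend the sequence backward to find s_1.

Δ: -28403  -47171  -74081  -111221  -160919  -225743  -308501  -412241
Δ²: -18768  -26910  -37140  -49698  -64824  -82758  -103740
Δ³: -8142  -10230  -12558  -15126  -17934  -20982
Δ⁴: -2088  -2328  -2568  -2808  -3048
Δ⁵: -240  -240  -240  -240
The fifth differences are constant at -240.
Work back: -2088 + 240 = -1848;  -8142 + 1848 = -6294;  -18768 + 6294 = -12474;  -28403 + 12474 = -15929;  -29636 + 15929 = -13707

-13707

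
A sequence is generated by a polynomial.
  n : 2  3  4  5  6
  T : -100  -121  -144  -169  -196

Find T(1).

D1: -21, -23, -25, -27
D2: -2, -2, -2
The second differences are constant at -2.
Work back: -21 + 2 = -19;  -100 + 19 = -81

-81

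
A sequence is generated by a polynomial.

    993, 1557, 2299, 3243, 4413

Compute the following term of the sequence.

Δ: 564, 742, 944, 1170
Δ²: 178, 202, 226
Δ³: 24, 24
Third differences constant at 24.
226 + 24 = 250;  1170 + 250 = 1420;  4413 + 1420 = 5833

5833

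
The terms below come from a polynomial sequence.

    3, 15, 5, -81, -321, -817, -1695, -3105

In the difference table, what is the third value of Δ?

-86

First differences: 12, -10, -86, -240, -496, -878, -1410
Second differences: -22, -76, -154, -256, -382, -532
Third differences: -54, -78, -102, -126, -150
Fourth differences: -24, -24, -24, -24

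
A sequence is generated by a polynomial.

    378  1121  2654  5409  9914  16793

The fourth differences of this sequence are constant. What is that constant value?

First differences: 743, 1533, 2755, 4505, 6879
Second differences: 790, 1222, 1750, 2374
Third differences: 432, 528, 624
Fourth differences: 96, 96

96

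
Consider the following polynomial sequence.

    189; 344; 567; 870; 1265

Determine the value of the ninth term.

4005

First differences: 155, 223, 303, 395
Second differences: 68, 80, 92
Third differences: 12, 12
The third differences are constant (12).
92 + 12 = 104;  395 + 104 = 499;  1265 + 499 = 1764
104 + 12 = 116;  499 + 116 = 615;  1764 + 615 = 2379
116 + 12 = 128;  615 + 128 = 743;  2379 + 743 = 3122
128 + 12 = 140;  743 + 140 = 883;  3122 + 883 = 4005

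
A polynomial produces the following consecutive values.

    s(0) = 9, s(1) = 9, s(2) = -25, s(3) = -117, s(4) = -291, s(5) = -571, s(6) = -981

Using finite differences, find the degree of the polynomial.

D1: 0, -34, -92, -174, -280, -410
D2: -34, -58, -82, -106, -130
D3: -24, -24, -24, -24
The third differences are constant, so the polynomial has degree 3.

3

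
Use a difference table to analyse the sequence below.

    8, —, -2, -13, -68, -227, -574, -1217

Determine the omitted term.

Using the last 6 terms:
-11, -55, -159, -347, -643
-44, -104, -188, -296
-60, -84, -108
-24, -24
Constant fourth difference = -24.
Extend backward: -60 + 24 = -36;  -44 + 36 = -8;  -11 + 8 = -3;  -2 + 3 = 1

1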